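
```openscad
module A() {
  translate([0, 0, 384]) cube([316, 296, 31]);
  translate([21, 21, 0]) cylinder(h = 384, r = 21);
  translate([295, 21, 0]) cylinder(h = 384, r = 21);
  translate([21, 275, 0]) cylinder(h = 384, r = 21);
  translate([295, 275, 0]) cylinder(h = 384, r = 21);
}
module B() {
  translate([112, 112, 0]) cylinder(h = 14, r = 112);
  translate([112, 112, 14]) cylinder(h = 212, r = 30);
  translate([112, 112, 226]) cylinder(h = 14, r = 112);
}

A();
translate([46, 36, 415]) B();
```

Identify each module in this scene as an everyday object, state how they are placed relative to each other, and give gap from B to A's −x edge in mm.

The spool's min-x is at 46; the stool's min-x is 0; gap = 46 mm.

A is a stool. B is a spool. The spool is on top of the stool, centred. The gap from the spool to the stool's −x edge is 46 mm.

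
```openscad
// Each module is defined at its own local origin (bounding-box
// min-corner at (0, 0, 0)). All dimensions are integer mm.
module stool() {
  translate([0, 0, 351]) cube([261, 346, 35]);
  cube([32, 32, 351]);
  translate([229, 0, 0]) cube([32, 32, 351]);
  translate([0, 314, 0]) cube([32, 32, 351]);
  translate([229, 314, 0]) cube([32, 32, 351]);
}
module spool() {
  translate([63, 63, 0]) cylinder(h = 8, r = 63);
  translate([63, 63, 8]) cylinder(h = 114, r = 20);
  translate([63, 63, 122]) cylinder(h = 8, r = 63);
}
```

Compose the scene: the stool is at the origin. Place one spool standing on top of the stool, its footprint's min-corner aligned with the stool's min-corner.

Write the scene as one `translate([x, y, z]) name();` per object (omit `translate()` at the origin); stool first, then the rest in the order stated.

stool();
translate([0, 0, 386]) spool();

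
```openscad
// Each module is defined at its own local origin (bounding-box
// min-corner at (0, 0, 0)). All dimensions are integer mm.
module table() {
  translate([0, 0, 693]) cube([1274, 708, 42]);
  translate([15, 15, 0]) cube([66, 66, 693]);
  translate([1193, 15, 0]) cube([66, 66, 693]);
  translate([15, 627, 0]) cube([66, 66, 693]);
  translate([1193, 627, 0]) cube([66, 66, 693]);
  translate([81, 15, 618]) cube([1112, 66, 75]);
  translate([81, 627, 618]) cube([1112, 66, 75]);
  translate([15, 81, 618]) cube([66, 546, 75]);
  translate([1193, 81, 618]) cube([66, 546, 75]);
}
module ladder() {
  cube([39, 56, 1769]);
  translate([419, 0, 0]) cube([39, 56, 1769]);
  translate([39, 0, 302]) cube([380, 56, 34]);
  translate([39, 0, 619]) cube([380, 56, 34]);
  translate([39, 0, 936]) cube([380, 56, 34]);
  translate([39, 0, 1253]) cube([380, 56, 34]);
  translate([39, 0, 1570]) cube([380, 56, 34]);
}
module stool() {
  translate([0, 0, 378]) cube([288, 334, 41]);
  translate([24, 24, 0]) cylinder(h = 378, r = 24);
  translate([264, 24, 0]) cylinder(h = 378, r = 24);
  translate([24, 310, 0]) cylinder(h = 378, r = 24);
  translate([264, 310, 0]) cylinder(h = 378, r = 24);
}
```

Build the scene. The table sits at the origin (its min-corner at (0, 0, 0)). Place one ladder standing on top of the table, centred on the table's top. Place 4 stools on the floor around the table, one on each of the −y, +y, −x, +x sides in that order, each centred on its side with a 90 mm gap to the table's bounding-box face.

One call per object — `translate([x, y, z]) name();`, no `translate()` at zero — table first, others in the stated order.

table();
translate([408, 326, 735]) ladder();
translate([493, -424, 0]) stool();
translate([493, 798, 0]) stool();
translate([-378, 187, 0]) stool();
translate([1364, 187, 0]) stool();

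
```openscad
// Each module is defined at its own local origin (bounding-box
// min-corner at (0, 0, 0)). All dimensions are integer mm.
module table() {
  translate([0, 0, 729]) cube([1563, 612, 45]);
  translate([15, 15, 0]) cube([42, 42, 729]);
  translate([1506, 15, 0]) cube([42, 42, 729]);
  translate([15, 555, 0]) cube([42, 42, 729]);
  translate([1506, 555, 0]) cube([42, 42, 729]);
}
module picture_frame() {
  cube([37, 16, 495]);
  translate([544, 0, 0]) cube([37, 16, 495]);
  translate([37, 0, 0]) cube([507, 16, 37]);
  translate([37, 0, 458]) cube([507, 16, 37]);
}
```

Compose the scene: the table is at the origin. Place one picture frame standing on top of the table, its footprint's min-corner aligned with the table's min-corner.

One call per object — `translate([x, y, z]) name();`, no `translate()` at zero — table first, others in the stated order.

table();
translate([0, 0, 774]) picture_frame();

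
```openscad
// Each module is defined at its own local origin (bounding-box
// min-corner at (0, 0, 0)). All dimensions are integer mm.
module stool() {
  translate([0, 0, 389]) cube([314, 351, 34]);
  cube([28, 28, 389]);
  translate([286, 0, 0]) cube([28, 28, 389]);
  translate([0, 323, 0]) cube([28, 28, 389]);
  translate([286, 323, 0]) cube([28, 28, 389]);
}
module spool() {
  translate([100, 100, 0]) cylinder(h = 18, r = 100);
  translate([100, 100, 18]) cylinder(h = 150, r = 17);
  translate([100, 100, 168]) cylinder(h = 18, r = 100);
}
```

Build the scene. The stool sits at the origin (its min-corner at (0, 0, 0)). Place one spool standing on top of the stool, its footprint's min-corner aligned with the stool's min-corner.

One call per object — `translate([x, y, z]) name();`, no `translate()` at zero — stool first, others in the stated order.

stool();
translate([0, 0, 423]) spool();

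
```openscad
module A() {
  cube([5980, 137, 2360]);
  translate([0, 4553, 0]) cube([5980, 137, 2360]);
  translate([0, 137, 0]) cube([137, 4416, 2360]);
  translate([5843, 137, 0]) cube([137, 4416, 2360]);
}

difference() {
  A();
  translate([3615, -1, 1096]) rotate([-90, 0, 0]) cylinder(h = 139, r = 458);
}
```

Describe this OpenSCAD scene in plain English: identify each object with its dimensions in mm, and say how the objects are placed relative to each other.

A is the wall frame of a small rectangular building: four walls, each 2360 mm tall and 137 mm thick, enclosing a footprint 5980 mm (x) by 4690 mm (y) outside-to-outside, with no floor or roof. The front and back walls (the −y and +y sides) span the full width; the two side walls fit between them.

The house frame has a circular hole of radius 458 mm through its front wall, centred at (x = 3615, z = 1096).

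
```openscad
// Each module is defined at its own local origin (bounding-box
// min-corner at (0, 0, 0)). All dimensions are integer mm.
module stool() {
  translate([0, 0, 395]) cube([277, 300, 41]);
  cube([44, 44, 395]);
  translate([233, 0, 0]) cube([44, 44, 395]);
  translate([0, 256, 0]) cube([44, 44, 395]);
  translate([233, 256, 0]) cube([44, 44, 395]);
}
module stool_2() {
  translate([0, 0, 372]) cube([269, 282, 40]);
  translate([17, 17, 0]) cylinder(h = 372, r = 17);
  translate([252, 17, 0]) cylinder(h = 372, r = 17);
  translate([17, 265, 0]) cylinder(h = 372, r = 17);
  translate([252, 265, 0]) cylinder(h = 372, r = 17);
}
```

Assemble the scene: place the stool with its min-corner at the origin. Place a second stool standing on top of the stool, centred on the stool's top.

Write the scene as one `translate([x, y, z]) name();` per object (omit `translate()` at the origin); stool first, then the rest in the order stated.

stool();
translate([4, 9, 436]) stool_2();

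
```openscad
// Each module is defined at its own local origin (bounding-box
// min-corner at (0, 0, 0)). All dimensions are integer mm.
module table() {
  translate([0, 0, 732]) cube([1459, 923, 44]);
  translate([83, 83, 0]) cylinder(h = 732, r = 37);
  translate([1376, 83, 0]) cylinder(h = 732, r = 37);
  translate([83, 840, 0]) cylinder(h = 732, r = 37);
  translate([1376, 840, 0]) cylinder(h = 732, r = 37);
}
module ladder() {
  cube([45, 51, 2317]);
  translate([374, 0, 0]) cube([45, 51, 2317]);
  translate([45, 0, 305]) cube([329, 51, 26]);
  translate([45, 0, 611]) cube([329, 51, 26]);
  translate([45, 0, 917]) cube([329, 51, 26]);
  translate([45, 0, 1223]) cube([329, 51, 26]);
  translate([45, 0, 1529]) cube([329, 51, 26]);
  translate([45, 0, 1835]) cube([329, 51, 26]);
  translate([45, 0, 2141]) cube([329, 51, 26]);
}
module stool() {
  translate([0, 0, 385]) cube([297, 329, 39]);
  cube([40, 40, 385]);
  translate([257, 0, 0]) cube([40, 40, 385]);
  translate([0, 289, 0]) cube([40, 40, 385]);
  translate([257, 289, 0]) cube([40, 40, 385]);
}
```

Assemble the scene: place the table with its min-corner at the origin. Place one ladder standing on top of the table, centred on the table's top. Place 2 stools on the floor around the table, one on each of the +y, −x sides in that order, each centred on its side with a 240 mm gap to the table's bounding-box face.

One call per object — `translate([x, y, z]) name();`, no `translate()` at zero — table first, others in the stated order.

table();
translate([520, 436, 776]) ladder();
translate([581, 1163, 0]) stool();
translate([-537, 297, 0]) stool();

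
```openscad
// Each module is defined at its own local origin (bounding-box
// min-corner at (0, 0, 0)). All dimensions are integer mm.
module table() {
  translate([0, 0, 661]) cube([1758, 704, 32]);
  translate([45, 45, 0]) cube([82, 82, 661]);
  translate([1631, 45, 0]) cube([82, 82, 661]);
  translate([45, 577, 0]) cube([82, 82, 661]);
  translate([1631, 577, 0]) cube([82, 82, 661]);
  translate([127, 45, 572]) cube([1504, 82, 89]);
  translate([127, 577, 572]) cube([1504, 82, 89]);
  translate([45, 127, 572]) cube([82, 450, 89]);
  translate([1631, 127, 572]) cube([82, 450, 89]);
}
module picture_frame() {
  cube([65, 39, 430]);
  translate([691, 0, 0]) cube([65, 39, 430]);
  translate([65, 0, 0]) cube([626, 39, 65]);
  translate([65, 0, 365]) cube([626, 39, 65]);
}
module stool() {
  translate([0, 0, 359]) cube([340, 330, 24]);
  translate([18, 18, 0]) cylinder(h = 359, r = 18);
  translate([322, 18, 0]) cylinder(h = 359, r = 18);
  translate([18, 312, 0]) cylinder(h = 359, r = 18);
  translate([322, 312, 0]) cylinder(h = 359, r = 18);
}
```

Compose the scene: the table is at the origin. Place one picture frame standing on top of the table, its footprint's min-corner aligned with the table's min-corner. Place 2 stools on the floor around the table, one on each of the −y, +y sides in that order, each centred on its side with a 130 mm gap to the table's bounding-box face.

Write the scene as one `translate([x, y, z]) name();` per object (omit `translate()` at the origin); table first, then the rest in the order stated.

table();
translate([0, 0, 693]) picture_frame();
translate([709, -460, 0]) stool();
translate([709, 834, 0]) stool();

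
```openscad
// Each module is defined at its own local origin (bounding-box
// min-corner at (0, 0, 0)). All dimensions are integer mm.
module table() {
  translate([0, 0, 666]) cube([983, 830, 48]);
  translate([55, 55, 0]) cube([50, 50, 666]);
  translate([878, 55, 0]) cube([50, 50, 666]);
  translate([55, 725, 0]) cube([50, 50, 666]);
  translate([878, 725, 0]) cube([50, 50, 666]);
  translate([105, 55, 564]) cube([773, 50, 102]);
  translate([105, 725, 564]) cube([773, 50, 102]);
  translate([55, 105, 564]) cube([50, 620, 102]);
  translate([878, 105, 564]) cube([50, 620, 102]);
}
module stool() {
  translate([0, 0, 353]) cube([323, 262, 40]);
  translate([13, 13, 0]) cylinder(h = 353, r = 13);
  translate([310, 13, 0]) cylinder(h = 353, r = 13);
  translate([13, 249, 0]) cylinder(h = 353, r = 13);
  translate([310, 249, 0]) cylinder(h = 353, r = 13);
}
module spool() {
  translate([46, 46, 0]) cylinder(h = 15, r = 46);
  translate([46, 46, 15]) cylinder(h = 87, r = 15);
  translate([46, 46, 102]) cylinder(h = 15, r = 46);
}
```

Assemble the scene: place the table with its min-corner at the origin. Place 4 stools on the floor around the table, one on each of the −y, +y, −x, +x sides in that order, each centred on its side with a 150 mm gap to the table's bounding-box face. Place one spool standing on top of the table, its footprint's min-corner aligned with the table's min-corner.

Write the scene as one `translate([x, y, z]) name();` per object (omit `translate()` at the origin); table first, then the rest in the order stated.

table();
translate([330, -412, 0]) stool();
translate([330, 980, 0]) stool();
translate([-473, 284, 0]) stool();
translate([1133, 284, 0]) stool();
translate([0, 0, 714]) spool();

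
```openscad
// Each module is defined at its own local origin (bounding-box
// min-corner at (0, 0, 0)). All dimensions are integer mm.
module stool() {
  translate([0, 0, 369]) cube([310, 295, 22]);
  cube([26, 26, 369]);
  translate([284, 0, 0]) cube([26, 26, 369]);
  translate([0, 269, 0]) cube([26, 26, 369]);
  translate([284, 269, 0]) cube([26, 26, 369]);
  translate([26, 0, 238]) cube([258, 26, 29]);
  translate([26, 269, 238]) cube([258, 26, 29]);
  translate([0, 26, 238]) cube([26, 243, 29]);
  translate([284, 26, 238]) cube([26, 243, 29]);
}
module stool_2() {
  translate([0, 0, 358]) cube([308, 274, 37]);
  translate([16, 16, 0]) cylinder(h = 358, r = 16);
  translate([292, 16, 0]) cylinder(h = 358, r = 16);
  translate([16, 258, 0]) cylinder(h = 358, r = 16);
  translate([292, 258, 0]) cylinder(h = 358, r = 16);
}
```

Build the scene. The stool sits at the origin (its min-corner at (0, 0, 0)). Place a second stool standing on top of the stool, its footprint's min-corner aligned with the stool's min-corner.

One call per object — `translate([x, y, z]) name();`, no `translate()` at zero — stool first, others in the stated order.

stool();
translate([0, 0, 391]) stool_2();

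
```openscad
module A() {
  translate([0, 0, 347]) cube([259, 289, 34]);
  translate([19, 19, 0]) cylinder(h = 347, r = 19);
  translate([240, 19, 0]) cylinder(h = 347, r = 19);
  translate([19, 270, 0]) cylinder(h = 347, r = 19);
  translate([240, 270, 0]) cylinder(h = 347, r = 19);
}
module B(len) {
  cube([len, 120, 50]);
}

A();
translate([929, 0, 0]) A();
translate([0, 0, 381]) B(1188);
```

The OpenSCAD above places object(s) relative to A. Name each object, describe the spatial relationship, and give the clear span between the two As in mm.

Second stool starts at x = 929; first ends at x = 259; clear span = 929 − 259 = 670 mm.

A is a stool. B is a beam. A beam spans the tops of two stools. The clear span between the two stools is 670 mm.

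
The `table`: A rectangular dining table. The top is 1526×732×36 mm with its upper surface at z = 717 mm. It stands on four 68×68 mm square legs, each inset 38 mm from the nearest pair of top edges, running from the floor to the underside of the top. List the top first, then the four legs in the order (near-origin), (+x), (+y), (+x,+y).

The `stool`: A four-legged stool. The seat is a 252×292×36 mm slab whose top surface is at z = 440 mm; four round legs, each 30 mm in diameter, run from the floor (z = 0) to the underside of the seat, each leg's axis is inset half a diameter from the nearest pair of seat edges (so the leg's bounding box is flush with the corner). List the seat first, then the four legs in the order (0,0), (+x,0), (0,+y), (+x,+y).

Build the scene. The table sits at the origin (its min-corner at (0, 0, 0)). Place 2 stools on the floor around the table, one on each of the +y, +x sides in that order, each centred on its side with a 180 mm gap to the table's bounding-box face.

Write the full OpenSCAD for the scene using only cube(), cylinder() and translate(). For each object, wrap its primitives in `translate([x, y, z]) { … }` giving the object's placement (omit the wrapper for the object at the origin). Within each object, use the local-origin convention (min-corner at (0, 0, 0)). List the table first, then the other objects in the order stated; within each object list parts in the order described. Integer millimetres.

translate([0, 0, 681]) cube([1526, 732, 36]);
translate([38, 38, 0]) cube([68, 68, 681]);
translate([1420, 38, 0]) cube([68, 68, 681]);
translate([38, 626, 0]) cube([68, 68, 681]);
translate([1420, 626, 0]) cube([68, 68, 681]);
translate([637, 912, 0]) {
  translate([0, 0, 404]) cube([252, 292, 36]);
  translate([15, 15, 0]) cylinder(h = 404, r = 15);
  translate([237, 15, 0]) cylinder(h = 404, r = 15);
  translate([15, 277, 0]) cylinder(h = 404, r = 15);
  translate([237, 277, 0]) cylinder(h = 404, r = 15);
}
translate([1706, 220, 0]) {
  translate([0, 0, 404]) cube([252, 292, 36]);
  translate([15, 15, 0]) cylinder(h = 404, r = 15);
  translate([237, 15, 0]) cylinder(h = 404, r = 15);
  translate([15, 277, 0]) cylinder(h = 404, r = 15);
  translate([237, 277, 0]) cylinder(h = 404, r = 15);
}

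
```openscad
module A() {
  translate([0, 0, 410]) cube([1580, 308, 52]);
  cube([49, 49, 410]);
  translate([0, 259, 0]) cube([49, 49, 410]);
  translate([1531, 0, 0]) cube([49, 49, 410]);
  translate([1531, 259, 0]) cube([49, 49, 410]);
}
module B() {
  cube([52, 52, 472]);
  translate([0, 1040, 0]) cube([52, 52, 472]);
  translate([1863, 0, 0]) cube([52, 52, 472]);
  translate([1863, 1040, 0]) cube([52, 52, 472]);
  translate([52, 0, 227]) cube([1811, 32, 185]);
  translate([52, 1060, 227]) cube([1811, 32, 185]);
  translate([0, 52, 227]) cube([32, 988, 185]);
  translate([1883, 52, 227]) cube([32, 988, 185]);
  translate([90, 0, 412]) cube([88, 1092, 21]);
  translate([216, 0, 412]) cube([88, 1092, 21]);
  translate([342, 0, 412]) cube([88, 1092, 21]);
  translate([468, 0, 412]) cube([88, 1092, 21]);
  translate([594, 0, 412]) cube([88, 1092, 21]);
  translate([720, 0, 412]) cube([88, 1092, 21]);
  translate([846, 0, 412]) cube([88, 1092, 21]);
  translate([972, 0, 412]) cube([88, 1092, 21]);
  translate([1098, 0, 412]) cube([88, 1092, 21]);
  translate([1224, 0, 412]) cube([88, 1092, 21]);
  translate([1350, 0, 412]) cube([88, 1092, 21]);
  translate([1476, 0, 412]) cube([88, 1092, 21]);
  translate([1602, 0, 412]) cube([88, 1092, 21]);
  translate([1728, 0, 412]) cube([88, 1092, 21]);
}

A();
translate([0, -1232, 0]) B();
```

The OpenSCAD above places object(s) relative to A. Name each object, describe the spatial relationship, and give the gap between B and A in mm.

A is a bench. B is a bed frame. The bed frame is on the floor beside the bench on its −y side. The gap between the bed frame and the bench is 140 mm.

The bed frame's nearest face is 140 mm from the bench's −y face.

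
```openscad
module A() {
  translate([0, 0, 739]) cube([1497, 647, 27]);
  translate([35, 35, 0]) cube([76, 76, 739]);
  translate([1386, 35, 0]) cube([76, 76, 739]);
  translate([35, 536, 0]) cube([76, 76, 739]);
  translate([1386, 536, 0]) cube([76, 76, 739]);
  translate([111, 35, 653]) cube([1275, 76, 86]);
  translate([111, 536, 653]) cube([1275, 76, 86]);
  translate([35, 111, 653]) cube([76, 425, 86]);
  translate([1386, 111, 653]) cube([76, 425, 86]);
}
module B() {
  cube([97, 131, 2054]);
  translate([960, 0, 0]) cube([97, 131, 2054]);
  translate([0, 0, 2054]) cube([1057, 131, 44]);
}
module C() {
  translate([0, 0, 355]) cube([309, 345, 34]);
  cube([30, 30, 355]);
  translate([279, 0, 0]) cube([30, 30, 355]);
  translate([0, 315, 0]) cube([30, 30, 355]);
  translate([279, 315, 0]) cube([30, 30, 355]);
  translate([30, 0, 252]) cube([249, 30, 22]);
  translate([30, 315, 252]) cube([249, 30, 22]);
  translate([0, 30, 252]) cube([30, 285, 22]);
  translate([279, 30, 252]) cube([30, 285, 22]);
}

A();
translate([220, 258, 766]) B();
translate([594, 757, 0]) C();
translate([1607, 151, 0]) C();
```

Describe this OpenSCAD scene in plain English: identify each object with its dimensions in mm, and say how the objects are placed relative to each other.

A is a rectangular dining table. The top is 1497×647×27 mm with its upper surface at z = 766 mm. It stands on four 76×76 mm square legs, each inset 35 mm from the nearest pair of top edges, running from the floor to the underside of the top. Four apron rails, 76 mm thick and 86 mm tall, run between adjacent legs with their top edges flush with the underside of the top and their outer faces flush with the legs' outer faces.

B is a rectangular door frame: two vertical jambs of 97×131 mm section, 2054 mm tall, with a clear opening 863 mm wide between their inner faces. A header 44 mm tall and 131 mm deep lies on top of the jambs and spans the full outside width.

C is a four-legged stool. The seat is 309×345 mm, 34 mm thick, top at z = 389 mm. It stands on four square legs, each 30×30 mm in cross-section, from z = 0 to the seat underside, each flush with a corner of the seat. Four stretchers, 30 mm wide and 22 mm tall, connect adjacent legs with their undersides at z = 252 mm, each running between the inner faces of the legs it joins and aligned with the legs' outer faces on the other axis.

The door frame is on top of the table, centred. Two stools sit around the table at the +y, +x sides.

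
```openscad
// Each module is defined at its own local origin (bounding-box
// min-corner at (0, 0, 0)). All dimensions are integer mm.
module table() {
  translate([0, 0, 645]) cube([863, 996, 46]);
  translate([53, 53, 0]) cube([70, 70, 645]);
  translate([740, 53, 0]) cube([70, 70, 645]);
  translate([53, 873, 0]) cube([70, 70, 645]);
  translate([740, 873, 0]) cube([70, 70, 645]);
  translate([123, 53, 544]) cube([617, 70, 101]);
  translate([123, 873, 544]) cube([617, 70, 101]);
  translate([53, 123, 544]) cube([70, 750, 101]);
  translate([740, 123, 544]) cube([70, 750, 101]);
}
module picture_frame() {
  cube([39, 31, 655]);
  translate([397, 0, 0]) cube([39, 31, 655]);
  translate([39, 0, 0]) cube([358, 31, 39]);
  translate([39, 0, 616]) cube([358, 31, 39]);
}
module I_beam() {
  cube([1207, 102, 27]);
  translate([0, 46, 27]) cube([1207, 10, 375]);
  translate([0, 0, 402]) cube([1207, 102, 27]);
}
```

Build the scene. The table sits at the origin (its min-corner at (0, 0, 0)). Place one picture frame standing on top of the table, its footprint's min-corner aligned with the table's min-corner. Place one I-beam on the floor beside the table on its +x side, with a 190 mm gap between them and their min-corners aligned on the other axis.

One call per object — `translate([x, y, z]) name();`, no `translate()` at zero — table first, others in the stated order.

table();
translate([0, 0, 691]) picture_frame();
translate([1053, 0, 0]) I_beam();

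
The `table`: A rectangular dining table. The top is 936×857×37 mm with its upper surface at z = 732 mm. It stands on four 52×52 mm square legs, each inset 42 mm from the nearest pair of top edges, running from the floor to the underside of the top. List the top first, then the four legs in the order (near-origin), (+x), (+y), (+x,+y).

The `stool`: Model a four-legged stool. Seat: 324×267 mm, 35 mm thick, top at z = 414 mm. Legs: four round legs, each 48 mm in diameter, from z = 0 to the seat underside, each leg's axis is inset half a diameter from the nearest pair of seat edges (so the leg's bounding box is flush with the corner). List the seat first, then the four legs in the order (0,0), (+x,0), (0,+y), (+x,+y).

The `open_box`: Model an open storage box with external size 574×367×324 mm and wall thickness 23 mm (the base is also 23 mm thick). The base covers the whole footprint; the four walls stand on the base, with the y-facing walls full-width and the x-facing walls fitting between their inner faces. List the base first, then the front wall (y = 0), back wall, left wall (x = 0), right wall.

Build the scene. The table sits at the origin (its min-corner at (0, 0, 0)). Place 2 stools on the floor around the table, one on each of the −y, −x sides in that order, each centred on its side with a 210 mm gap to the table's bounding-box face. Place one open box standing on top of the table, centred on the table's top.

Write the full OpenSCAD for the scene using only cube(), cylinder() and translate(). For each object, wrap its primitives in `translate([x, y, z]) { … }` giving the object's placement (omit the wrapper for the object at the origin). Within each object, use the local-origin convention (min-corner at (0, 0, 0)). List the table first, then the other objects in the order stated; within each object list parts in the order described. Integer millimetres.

translate([0, 0, 695]) cube([936, 857, 37]);
translate([42, 42, 0]) cube([52, 52, 695]);
translate([842, 42, 0]) cube([52, 52, 695]);
translate([42, 763, 0]) cube([52, 52, 695]);
translate([842, 763, 0]) cube([52, 52, 695]);
translate([306, -477, 0]) {
  translate([0, 0, 379]) cube([324, 267, 35]);
  translate([24, 24, 0]) cylinder(h = 379, r = 24);
  translate([300, 24, 0]) cylinder(h = 379, r = 24);
  translate([24, 243, 0]) cylinder(h = 379, r = 24);
  translate([300, 243, 0]) cylinder(h = 379, r = 24);
}
translate([-534, 295, 0]) {
  translate([0, 0, 379]) cube([324, 267, 35]);
  translate([24, 24, 0]) cylinder(h = 379, r = 24);
  translate([300, 24, 0]) cylinder(h = 379, r = 24);
  translate([24, 243, 0]) cylinder(h = 379, r = 24);
  translate([300, 243, 0]) cylinder(h = 379, r = 24);
}
translate([181, 245, 732]) {
  cube([574, 367, 23]);
  translate([0, 0, 23]) cube([574, 23, 301]);
  translate([0, 344, 23]) cube([574, 23, 301]);
  translate([0, 23, 23]) cube([23, 321, 301]);
  translate([551, 23, 23]) cube([23, 321, 301]);
}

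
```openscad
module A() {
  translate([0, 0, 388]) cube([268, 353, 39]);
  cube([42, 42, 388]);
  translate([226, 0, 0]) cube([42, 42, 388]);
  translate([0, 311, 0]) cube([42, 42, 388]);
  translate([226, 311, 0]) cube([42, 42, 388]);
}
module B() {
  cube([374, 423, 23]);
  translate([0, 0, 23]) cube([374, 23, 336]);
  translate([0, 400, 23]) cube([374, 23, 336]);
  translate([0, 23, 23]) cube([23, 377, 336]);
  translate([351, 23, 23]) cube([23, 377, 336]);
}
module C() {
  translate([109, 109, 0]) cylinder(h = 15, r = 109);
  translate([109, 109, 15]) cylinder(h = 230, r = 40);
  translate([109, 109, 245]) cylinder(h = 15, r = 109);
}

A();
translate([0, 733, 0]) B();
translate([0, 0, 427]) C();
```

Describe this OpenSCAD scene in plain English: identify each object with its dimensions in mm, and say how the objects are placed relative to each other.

A is a four-legged stool. The seat is a 268×353×39 mm slab whose top surface is at z = 427 mm; four square legs, each 42×42 mm in cross-section, run from the floor (z = 0) to the underside of the seat, each flush with a corner of the seat.

B is an open-topped rectangular box: outside dimensions 374×423×359 mm, with a uniform wall and base thickness of 23 mm. The base is a full 374×423 slab on the floor; four walls sit on top of the base. The front and back walls (the −y and +y sides) span the full width; the two side walls fit between them.

C is a spool: two coaxial disc flanges of radius 109 mm and thickness 15 mm, joined by a core cylinder of radius 40 mm and height 230 mm. The lower flange rests on z = 0 and the three cylinders share a vertical axis.

The open box is on the floor beside the stool on its +y side. The spool is on top of the stool.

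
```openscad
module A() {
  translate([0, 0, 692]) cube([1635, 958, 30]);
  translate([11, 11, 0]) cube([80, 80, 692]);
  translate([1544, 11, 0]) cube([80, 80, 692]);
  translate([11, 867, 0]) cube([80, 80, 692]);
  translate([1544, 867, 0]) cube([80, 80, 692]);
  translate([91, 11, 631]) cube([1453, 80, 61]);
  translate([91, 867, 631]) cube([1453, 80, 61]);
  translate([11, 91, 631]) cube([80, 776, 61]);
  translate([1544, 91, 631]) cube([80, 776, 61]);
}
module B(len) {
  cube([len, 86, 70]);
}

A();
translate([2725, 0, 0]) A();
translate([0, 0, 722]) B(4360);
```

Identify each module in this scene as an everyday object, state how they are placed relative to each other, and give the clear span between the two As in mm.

Second table starts at x = 2725; first ends at x = 1635; clear span = 2725 − 1635 = 1090 mm.

A is a table. B is a beam. A beam spans the tops of two tables. The clear span between the two tables is 1090 mm.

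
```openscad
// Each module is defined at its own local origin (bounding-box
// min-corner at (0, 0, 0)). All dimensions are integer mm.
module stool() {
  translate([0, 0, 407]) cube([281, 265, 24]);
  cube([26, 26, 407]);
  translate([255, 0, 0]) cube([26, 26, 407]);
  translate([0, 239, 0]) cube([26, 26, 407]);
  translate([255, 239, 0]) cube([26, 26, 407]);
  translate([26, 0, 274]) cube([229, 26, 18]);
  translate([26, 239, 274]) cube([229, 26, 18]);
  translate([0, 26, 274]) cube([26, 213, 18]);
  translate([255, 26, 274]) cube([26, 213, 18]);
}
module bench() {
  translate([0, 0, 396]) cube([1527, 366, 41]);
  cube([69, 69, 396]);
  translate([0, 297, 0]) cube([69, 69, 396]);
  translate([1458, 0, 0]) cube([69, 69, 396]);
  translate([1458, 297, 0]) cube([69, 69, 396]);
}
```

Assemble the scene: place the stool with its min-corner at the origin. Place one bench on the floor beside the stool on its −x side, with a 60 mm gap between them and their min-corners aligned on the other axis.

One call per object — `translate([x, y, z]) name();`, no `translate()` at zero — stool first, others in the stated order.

stool();
translate([-1587, 0, 0]) bench();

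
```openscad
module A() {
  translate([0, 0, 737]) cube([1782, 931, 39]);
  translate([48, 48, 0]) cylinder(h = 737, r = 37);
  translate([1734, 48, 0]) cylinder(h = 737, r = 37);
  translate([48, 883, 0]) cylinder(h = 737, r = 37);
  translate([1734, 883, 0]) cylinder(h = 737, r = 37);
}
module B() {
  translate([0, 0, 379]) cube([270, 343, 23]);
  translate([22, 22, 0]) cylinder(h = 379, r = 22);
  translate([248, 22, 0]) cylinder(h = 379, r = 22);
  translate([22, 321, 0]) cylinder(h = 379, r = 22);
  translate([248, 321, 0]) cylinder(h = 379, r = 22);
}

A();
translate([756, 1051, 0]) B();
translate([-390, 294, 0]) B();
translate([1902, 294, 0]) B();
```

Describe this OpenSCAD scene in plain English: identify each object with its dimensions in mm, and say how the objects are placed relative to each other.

A is a rectangular dining table. The top is 1782×931×39 mm with its upper surface at z = 776 mm. It stands on four round legs of 74 mm diameter, each leg's bounding box inset 11 mm from the nearest pair of top edges, running from the floor to the underside of the top.

B is a four-legged stool. The seat is a 270×343×23 mm slab whose top surface is at z = 402 mm; four round legs, each 44 mm in diameter, run from the floor (z = 0) to the underside of the seat, each leg's axis is inset half a diameter from the nearest pair of seat edges (so the leg's bounding box is flush with the corner).

Three stools sit around the table at the +y, −x, +x sides.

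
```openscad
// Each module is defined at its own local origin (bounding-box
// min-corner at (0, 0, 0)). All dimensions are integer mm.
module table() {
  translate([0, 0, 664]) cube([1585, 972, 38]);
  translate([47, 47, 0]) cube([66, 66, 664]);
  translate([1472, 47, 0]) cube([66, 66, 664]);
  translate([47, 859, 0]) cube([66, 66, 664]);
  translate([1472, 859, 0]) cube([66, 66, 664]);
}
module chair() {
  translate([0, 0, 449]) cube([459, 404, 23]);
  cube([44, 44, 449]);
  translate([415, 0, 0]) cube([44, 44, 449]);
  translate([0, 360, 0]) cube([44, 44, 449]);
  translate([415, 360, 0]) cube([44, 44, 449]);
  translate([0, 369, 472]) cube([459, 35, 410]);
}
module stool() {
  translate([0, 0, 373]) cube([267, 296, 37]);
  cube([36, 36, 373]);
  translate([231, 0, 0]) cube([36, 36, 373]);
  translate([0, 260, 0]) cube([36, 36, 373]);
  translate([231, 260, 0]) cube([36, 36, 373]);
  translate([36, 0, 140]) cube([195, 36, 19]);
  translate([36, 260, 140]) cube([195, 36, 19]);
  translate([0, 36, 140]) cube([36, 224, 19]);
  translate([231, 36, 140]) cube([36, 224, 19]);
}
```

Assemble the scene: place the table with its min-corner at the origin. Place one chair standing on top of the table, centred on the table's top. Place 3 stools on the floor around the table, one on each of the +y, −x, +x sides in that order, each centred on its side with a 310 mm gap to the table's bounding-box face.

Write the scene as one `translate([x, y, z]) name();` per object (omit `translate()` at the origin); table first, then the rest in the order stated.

table();
translate([563, 284, 702]) chair();
translate([659, 1282, 0]) stool();
translate([-577, 338, 0]) stool();
translate([1895, 338, 0]) stool();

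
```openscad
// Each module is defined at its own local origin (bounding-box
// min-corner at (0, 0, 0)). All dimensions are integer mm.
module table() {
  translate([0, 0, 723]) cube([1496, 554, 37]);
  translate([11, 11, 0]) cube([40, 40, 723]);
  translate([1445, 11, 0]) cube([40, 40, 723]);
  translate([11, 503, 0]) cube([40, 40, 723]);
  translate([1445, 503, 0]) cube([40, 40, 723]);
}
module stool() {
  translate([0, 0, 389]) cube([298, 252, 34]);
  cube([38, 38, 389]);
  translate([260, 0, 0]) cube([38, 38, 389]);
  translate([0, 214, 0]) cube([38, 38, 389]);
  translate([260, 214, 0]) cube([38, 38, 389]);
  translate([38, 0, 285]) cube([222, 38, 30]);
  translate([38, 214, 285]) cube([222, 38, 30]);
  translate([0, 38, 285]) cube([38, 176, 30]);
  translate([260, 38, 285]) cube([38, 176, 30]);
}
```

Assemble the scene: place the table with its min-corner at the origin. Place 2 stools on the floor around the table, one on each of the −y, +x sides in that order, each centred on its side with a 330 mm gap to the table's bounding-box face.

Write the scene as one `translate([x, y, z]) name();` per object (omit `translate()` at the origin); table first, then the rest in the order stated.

table();
translate([599, -582, 0]) stool();
translate([1826, 151, 0]) stool();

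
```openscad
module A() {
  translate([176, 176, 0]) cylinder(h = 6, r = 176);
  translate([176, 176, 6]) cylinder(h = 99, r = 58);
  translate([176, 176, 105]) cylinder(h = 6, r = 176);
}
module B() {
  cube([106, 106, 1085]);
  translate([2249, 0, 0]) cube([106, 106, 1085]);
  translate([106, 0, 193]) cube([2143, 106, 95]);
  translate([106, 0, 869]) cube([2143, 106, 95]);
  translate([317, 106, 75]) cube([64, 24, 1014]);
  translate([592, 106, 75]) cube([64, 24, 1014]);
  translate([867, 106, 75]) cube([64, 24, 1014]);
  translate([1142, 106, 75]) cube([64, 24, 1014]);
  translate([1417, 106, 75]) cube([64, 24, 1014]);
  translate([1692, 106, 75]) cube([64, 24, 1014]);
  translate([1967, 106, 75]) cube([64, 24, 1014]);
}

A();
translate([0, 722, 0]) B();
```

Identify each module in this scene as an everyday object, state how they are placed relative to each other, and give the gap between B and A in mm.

The fence section's nearest face is 370 mm from the spool's +y face.

A is a spool. B is a fence section. The fence section is on the floor beside the spool on its +y side. The gap between the fence section and the spool is 370 mm.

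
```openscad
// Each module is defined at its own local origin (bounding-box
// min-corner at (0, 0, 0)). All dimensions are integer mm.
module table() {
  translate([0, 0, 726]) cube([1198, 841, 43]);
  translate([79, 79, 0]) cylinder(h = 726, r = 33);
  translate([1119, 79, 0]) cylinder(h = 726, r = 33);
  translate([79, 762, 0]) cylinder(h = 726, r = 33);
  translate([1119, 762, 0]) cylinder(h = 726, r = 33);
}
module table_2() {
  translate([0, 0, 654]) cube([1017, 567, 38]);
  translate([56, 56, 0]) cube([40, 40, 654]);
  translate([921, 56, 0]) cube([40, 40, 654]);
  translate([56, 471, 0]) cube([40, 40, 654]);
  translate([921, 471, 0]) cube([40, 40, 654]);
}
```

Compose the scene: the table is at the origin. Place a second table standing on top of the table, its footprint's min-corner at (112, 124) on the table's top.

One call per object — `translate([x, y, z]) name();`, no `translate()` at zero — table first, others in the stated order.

table();
translate([112, 124, 769]) table_2();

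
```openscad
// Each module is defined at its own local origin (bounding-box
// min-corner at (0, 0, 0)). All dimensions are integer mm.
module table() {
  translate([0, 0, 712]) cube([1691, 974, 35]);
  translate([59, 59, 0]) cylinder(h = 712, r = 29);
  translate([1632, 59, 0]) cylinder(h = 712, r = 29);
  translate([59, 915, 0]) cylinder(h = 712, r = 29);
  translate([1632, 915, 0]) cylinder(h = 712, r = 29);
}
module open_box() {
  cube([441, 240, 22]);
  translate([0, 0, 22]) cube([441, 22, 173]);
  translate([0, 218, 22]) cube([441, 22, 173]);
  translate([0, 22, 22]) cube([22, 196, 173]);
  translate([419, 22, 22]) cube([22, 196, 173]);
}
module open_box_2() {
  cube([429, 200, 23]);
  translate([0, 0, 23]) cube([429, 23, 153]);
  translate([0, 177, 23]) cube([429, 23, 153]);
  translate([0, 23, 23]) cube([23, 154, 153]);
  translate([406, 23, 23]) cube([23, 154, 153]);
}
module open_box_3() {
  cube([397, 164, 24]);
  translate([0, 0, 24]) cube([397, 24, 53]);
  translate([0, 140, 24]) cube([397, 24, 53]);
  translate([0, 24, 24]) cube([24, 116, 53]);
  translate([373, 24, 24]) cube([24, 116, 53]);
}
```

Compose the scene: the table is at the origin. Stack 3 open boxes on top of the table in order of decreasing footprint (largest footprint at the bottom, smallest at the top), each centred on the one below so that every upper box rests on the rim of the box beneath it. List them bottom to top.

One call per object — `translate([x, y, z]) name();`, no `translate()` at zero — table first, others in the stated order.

table();
translate([625, 367, 747]) open_box();
translate([631, 387, 942]) open_box_2();
translate([647, 405, 1118]) open_box_3();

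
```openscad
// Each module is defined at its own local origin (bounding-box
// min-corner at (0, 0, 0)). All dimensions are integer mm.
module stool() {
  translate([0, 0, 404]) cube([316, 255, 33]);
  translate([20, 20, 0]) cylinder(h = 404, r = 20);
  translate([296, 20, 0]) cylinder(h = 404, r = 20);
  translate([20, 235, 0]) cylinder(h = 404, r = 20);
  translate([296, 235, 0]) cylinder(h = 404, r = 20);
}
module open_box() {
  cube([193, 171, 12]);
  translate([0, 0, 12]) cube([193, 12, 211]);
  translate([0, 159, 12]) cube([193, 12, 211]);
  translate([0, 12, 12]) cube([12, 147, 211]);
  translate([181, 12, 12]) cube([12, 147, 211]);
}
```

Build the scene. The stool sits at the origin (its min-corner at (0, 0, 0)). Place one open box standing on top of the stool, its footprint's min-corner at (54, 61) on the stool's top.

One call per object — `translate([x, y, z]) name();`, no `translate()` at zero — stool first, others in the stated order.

stool();
translate([54, 61, 437]) open_box();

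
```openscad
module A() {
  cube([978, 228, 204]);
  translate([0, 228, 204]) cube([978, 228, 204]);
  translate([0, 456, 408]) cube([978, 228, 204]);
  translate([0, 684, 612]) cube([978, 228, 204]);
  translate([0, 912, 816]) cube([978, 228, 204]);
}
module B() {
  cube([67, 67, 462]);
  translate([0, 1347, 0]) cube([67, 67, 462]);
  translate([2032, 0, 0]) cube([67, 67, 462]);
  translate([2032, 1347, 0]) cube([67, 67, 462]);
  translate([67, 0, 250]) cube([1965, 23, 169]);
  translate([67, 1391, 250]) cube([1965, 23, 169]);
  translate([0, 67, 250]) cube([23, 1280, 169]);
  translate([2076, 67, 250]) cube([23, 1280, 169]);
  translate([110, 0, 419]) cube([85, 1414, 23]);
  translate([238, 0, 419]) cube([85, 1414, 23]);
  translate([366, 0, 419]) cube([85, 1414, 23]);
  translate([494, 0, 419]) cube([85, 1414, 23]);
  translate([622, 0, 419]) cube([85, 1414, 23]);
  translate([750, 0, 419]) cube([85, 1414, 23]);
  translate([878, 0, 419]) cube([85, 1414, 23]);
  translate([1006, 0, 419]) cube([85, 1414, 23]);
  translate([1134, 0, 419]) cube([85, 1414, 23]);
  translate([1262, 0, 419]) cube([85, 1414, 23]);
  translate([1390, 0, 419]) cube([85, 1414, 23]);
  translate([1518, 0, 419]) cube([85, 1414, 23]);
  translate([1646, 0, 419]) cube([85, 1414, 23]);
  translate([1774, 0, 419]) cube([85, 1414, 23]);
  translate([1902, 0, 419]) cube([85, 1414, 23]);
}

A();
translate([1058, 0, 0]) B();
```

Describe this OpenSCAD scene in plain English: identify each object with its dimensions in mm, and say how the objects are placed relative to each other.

A is a straight staircase of 5 solid steps. Each step is 978 mm wide (x), 228 mm deep (y, the going) and 204 mm tall (the rise). The first step rests on the floor; each subsequent step sits one going further in +y and one rise higher in +z, directly behind and above the previous step with no overlap.

B is a bed frame 2099 mm long (x) by 1414 mm wide (y). Four 67×67 mm corner posts, 462 mm tall, at the corners of the footprint. Four rails of 23 mm thickness and 169 mm height run between adjacent posts with their undersides at z = 250 mm, their outer faces flush with the outside of the frame (the two x-running rails run between the posts' inner faces; the two y-running rails run between the posts' inner faces). 15 slats, each 85 mm wide (x) and 23 mm thick, lie across the top of the two x-running rails, running the full 1414 mm width of the frame in y; the slats are evenly spaced along x between the inner faces of the end posts with equal gaps (rounded down to the nearest mm) at the −x end and between each pair — any rounding remainder accumulates at the +x end.

The bed frame is on the floor beside the staircase on its +x side.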